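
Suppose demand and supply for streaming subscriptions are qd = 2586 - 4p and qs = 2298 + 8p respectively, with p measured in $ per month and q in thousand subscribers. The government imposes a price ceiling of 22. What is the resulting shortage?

Shortage = 24

With p fixed at 22, quantity demanded is 2498 and quantity supplied is 2474.
Shortage = qd - qs = 2498 - 2474 = 24.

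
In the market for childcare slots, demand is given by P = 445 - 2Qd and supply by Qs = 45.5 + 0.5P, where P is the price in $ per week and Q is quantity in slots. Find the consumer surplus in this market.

Consumer surplus = 17956

Rewriting in direct form: Qd = 222.5 - 0.5P.
Set Qd = Qs: 222.5 - 0.5P = 45.5 + 0.5P, so 177 = P and P* = 177.
Plugging P* into demand: Q* = 222.5 - 0.5(177) = 134.
Demand choke price (Qd = 0): P = 222.5/0.5 = 445. Consumer surplus = ½ × (445 - 177) × 134 = 17956.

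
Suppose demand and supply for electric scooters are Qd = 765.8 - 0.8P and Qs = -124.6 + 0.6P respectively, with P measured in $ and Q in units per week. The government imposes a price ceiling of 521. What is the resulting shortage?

Shortage = 161

With P fixed at 521, quantity demanded is 349 and quantity supplied is 188.
Shortage = Qd - Qs = 349 - 188 = 161.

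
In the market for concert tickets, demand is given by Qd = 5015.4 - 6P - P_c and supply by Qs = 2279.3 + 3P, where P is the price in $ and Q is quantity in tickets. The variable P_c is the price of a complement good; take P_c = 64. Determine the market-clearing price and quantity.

With P_c = 64, demand is Qd = 4951.4 - 6P.
Set Qd = Qs: 4951.4 - 6P = 2279.3 + 3P, so 2672.1 = 9P and P* = 296.9.
Plugging P* into demand: Q* = 4951.4 - 6(296.9) = 3170.

P* = 296.9, Q* = 3170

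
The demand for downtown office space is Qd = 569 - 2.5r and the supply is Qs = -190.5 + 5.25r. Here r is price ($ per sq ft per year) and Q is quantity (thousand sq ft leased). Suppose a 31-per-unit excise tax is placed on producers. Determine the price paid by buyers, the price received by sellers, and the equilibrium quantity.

r_b = 119, r_s = 88, Q = 271.5

With a tax of 31 on producers, they supply based on the net price r_s = r_b - 31, so Qs = -353.25 + 5.25r_b.
Market clearing requires 569 - 2.5r_b = -353.25 + 5.25r_b; hence 922.25 = 7.75r_b and r_b = 119.
Then r_s = 119 - 31 = 88 and Q = 569 - 2.5(119) = 271.5.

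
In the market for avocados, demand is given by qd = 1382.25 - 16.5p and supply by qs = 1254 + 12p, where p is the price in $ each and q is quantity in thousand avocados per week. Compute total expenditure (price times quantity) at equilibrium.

Set qd = qs: 1382.25 - 16.5p = 1254 + 12p, so 128.25 = 28.5p and p* = 4.5.
From the demand curve, q* = 1382.25 - 16.5(4.5) = 1308.
Total expenditure = p* × q* = 4.5 × 1308 = 5886.

Total expenditure = 5886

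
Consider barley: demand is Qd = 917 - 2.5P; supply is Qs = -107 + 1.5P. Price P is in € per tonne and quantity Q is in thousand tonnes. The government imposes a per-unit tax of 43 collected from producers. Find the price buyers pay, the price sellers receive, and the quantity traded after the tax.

P_b = 272.125, P_s = 229.125, Q = 236.6875

The tax drives a wedge P_b - P_s = 43. Substituting P_s = P_b - 43 into supply: Qs = -171.5 + 1.5P_b.
Set Qd = Qs: 917 - 2.5P_b = -171.5 + 1.5P_b, so 1088.5 = 4P_b and P_b = 272.125.
Then P_s = 272.125 - 43 = 229.125 and Q = 917 - 2.5(272.125) = 236.6875.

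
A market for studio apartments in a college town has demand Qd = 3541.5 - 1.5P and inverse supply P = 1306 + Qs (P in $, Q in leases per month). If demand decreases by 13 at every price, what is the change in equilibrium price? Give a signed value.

ΔP = -5.2

Inverting to quantity form: Qs = -1306 + P.
Equating demand and supply, 3541.5 - 1.5P = -1306 + P gives 2.5P = 4847.5, so P* = 1939.
Plugging P* into demand: Q* = 3541.5 - 1.5(1939) = 633.
After the shift, demand is Qd = 3528.5 - 1.5P.
Re-solving, 2.5P = 4834.5 gives P = 1933.8 and Q = 627.8.
ΔP = 1933.8 - 1939 = -5.2.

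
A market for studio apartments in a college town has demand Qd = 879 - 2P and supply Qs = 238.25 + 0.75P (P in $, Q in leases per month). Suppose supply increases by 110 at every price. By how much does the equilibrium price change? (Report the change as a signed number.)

At equilibrium Qd = Qs, so 879 - 2P = 238.25 + 0.75P; collecting terms, 640.75 = 2.75P and P* = 233.
From the demand curve, Q* = 879 - 2(233) = 413.
After the shift, supply is Qs = 348.25 + 0.75P.
Re-solving, 2.75P = 530.75 gives P = 193 and Q = 493.
ΔP = 193 - 233 = -40.

ΔP = -40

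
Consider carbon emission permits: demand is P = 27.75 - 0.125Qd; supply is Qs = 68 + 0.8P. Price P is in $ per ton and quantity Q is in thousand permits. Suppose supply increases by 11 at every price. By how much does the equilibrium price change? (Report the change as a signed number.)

Rewriting in direct form: Qd = 222 - 8P.
Set Qd = Qs: 222 - 8P = 68 + 0.8P, so 154 = 8.8P and P* = 17.5.
Plugging P* into demand: Q* = 222 - 8(17.5) = 82.
After the shift, supply is Qs = 79 + 0.8P.
Re-solving, 8.8P = 143 gives P = 16.25 and Q = 92.
ΔP = 16.25 - 17.5 = -1.25.

ΔP = -1.25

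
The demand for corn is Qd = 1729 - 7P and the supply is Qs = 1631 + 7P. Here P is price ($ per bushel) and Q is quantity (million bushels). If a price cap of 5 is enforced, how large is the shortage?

Shortage = 28

With P fixed at 5, quantity demanded is 1694 and quantity supplied is 1666.
Shortage = Qd - Qs = 1694 - 1666 = 28.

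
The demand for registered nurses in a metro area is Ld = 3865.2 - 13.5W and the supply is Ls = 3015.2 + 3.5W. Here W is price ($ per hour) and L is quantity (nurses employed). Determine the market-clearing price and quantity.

W* = 50, L* = 3190.2

Equating demand and supply, 3865.2 - 13.5W = 3015.2 + 3.5W gives 17W = 850, so W* = 50.
From the demand curve, L* = 3865.2 - 13.5(50) = 3190.2.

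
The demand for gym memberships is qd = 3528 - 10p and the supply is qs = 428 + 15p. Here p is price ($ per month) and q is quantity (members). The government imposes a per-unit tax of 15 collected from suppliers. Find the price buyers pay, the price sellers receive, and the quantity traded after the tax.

The tax drives a wedge p_b - p_s = 15. Substituting p_s = p_b - 15 into supply: qs = 203 + 15p_b.
Set qd = qs: 3528 - 10p_b = 203 + 15p_b, so 3325 = 25p_b and p_b = 133.
Then p_s = 133 - 15 = 118 and q = 3528 - 10(133) = 2198.

p_b = 133, p_s = 118, q = 2198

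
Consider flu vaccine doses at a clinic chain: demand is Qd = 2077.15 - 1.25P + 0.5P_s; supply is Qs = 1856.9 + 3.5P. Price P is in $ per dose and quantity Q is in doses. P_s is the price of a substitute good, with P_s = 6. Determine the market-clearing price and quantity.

P* = 47, Q* = 2021.4

With P_s = 6, demand is Qd = 2080.15 - 1.25P.
Equating demand and supply, 2080.15 - 1.25P = 1856.9 + 3.5P gives 4.75P = 223.25, so P* = 47.
Then Q* = 2080.15 - 1.25(47) = 2021.4.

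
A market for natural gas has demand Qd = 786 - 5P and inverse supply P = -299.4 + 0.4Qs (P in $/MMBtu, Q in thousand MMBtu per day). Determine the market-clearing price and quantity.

Solving each curve for Q: Qs = 748.5 + 2.5P.
The market clears where 786 - 5P = 748.5 + 2.5P. Rearranging, 7.5P = 37.5, hence P* = 5.
Plugging P* into demand: Q* = 786 - 5(5) = 761.

P* = 5, Q* = 761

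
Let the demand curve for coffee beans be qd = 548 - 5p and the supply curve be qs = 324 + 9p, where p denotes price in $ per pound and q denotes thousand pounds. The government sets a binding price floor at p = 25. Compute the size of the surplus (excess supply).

At p = 25: qd = 423 and qs = 549.
Surplus = qs - qd = 549 - 423 = 126.

Surplus = 126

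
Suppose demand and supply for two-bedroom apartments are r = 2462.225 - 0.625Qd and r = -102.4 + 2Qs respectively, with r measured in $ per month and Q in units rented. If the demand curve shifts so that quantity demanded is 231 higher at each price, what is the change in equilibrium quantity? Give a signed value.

Solving each curve for Q: Qd = 3939.56 - 1.6r and Qs = 51.2 + 0.5r.
Set Qd = Qs: 3939.56 - 1.6r = 51.2 + 0.5r, so 3888.36 = 2.1r and r* = 1851.6.
From the demand curve, Q* = 3939.56 - 1.6(1851.6) = 977.
After the shift, demand is Qd = 4170.56 - 1.6r.
New equilibrium: 4119.36 = 2.1r, so r = 1961.6 and Q = 1032.
ΔQ = 1032 - 977 = 55.

ΔQ = 55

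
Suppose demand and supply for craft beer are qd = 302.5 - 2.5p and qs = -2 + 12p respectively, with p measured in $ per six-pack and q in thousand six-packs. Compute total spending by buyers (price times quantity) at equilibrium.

Equating demand and supply, 302.5 - 2.5p = -2 + 12p gives 14.5p = 304.5, so p* = 21.
From the demand curve, q* = 302.5 - 2.5(21) = 250.
Total spending by buyers = p* × q* = 21 × 250 = 5250.

Total spending by buyers = 5250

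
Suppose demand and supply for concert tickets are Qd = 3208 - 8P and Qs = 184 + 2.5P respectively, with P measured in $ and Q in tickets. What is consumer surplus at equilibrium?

Consumer surplus = 51076

The market clears where 3208 - 8P = 184 + 2.5P. Rearranging, 10.5P = 3024, hence P* = 288.
Then Q* = 3208 - 8(288) = 904.
Demand choke price (Qd = 0): P = 3208/8 = 401. Consumer surplus = ½ × (401 - 288) × 904 = 51076.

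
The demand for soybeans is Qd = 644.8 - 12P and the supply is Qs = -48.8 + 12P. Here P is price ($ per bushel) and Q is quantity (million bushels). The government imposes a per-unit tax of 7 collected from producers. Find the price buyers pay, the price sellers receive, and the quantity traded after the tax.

The tax drives a wedge P_b - P_s = 7. Substituting P_s = P_b - 7 into supply: Qs = -132.8 + 12P_b.
Equate demand and the shifted supply: 644.8 - 12P_b = -132.8 + 12P_b, giving 24P_b = 777.6, so P_b = 32.4.
So P_s = 25.4 and the quantity traded is Q = 644.8 - 12(32.4) = 256.

P_b = 32.4, P_s = 25.4, Q = 256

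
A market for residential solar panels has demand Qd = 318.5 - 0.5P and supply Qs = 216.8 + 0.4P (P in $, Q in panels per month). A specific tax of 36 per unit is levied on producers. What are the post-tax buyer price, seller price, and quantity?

P_b = 129, P_s = 93, Q = 254

Producers keep P_s = P_b - 36 per unit, so supply in terms of the buyer price is Qs = 202.4 + 0.4P_b.
Equate demand and the shifted supply: 318.5 - 0.5P_b = 202.4 + 0.4P_b, giving 0.9P_b = 116.1, so P_b = 129.
So P_s = 93 and the quantity traded is Q = 318.5 - 0.5(129) = 254.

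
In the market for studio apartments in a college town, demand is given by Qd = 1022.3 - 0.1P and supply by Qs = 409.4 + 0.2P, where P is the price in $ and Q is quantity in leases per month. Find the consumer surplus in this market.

Equating demand and supply, 1022.3 - 0.1P = 409.4 + 0.2P gives 0.3P = 612.9, so P* = 2043.
Plugging P* into demand: Q* = 1022.3 - 0.1(2043) = 818.
Demand choke price (Qd = 0): P = 1022.3/0.1 = 10223. Consumer surplus = ½ × (10223 - 2043) × 818 = 3345620.

Consumer surplus = 3345620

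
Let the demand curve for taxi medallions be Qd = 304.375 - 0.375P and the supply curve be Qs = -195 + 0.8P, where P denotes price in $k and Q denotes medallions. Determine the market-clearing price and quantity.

At equilibrium Qd = Qs, so 304.375 - 0.375P = -195 + 0.8P; collecting terms, 499.375 = 1.175P and P* = 425.
Substitute back: Q* = 304.375 - 0.375(425) = 145.

P* = 425, Q* = 145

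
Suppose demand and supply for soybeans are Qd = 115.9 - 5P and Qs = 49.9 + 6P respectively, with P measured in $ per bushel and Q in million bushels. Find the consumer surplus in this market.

Equating demand and supply, 115.9 - 5P = 49.9 + 6P gives 11P = 66, so P* = 6.
Plugging P* into demand: Q* = 115.9 - 5(6) = 85.9.
Demand choke price (Qd = 0): P = 115.9/5 = 23.18. Consumer surplus = ½ × (23.18 - 6) × 85.9 = 737.881.

Consumer surplus = 737.881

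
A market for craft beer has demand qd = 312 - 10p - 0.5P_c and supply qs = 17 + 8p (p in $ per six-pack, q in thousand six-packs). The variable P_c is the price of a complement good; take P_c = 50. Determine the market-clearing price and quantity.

p* = 15, q* = 137

With P_c = 50, demand is qd = 287 - 10p.
At equilibrium qd = qs, so 287 - 10p = 17 + 8p; collecting terms, 270 = 18p and p* = 15.
Plugging p* into demand: q* = 287 - 10(15) = 137.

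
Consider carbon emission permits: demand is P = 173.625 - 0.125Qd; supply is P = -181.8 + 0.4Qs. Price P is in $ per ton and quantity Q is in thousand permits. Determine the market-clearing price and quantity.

Rewriting in direct form: Qd = 1389 - 8P and Qs = 454.5 + 2.5P.
Equating demand and supply, 1389 - 8P = 454.5 + 2.5P gives 10.5P = 934.5, so P* = 89.
Then Q* = 1389 - 8(89) = 677.

P* = 89, Q* = 677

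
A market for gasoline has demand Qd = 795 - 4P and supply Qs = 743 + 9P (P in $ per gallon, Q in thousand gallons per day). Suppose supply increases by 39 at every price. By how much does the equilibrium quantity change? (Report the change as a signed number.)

ΔQ = 12

Set Qd = Qs: 795 - 4P = 743 + 9P, so 52 = 13P and P* = 4.
From the demand curve, Q* = 795 - 4(4) = 779.
After the shift, supply is Qs = 782 + 9P.
Re-solving, 13P = 13 gives P = 1 and Q = 791.
ΔQ = 791 - 779 = 12.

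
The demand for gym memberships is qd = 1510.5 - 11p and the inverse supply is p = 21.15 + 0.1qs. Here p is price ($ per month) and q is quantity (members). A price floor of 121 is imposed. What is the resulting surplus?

Surplus = 819

In direct form, qs = -211.5 + 10p.
At p = 121: qd = 179.5 and qs = 998.5.
Surplus = qs - qd = 998.5 - 179.5 = 819.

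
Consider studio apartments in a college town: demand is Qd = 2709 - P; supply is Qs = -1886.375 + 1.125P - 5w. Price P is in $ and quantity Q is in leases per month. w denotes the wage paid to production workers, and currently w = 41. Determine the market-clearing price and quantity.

With w = 41, supply is Qs = -2091.375 + 1.125P.
At equilibrium Qd = Qs, so 2709 - P = -2091.375 + 1.125P; collecting terms, 4800.375 = 2.125P and P* = 2259.
From the demand curve, Q* = 2709 - 2259 = 450.

P* = 2259, Q* = 450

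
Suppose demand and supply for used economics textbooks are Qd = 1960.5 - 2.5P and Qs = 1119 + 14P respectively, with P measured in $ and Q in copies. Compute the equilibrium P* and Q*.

P* = 51, Q* = 1833

Equating demand and supply, 1960.5 - 2.5P = 1119 + 14P gives 16.5P = 841.5, so P* = 51.
Then Q* = 1960.5 - 2.5(51) = 1833.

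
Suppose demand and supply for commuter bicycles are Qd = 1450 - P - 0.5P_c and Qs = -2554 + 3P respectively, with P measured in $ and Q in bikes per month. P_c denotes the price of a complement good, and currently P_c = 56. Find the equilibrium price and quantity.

With P_c = 56, demand is Qd = 1422 - P.
Equating demand and supply, 1422 - P = -2554 + 3P gives 4P = 3976, so P* = 994.
From the demand curve, Q* = 1422 - 994 = 428.

P* = 994, Q* = 428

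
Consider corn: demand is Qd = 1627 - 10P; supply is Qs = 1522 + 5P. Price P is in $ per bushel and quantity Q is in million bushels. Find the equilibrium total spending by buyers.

Set Qd = Qs: 1627 - 10P = 1522 + 5P, so 105 = 15P and P* = 7.
From the demand curve, Q* = 1627 - 10(7) = 1557.
Total spending by buyers = P* × Q* = 7 × 1557 = 10899.

Total spending by buyers = 10899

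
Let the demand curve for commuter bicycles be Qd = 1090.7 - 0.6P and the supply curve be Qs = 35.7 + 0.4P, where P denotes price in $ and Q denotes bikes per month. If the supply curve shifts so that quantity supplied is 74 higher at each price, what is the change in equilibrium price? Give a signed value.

The market clears where 1090.7 - 0.6P = 35.7 + 0.4P. Rearranging, P = 1055, hence P* = 1055.
Plugging P* into demand: Q* = 1090.7 - 0.6(1055) = 457.7.
After the shift, supply is Qs = 109.7 + 0.4P.
Re-solving, P = 981 gives P = 981 and Q = 502.1.
ΔP = 981 - 1055 = -74.

ΔP = -74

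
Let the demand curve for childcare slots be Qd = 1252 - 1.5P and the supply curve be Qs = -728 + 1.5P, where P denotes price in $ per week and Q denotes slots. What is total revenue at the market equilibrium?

Total revenue = 172920

Set Qd = Qs: 1252 - 1.5P = -728 + 1.5P, so 1980 = 3P and P* = 660.
Substitute back: Q* = 1252 - 1.5(660) = 262.
Total revenue = P* × Q* = 660 × 262 = 172920.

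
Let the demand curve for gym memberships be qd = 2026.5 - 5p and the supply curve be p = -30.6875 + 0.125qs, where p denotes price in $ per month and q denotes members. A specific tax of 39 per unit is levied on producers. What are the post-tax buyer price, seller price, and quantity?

Rewriting in direct form: qs = 245.5 + 8p.
Producers keep p_s = p_b - 39 per unit, so supply in terms of the buyer price is qs = -66.5 + 8p_b.
Set qd = qs: 2026.5 - 5p_b = -66.5 + 8p_b, so 2093 = 13p_b and p_b = 161.
So p_s = 122 and the quantity traded is q = 2026.5 - 5(161) = 1221.5.

p_b = 161, p_s = 122, q = 1221.5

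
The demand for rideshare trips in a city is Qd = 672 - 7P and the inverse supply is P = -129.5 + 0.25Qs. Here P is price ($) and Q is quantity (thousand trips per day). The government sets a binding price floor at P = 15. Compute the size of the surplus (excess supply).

Surplus = 11

In direct form, Qs = 518 + 4P.
At P = 15: Qd = 567 and Qs = 578.
Surplus = Qs - Qd = 578 - 567 = 11.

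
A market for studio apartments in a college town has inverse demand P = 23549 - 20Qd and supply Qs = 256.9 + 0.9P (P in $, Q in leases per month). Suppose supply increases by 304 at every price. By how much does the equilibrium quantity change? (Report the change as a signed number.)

ΔQ = 16

Solving each curve for Q: Qd = 1177.45 - 0.05P.
Set Qd = Qs: 1177.45 - 0.05P = 256.9 + 0.9P, so 920.55 = 0.95P and P* = 969.
Then Q* = 1177.45 - 0.05(969) = 1129.
After the shift, supply is Qs = 560.9 + 0.9P.
The new intersection has 616.55 = 0.95P, i.e. P = 649, Q = 1145.
ΔQ = 1145 - 1129 = 16.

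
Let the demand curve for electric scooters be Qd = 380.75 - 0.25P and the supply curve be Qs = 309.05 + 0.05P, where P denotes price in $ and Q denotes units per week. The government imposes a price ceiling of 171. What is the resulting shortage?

Shortage = 20.4

At P = 171: Qd = 338 and Qs = 317.6.
Shortage = Qd - Qs = 338 - 317.6 = 20.4.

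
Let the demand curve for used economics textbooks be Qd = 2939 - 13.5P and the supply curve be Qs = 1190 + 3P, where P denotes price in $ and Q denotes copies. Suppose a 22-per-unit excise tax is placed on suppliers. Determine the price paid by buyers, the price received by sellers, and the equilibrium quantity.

P_b = 110, P_s = 88, Q = 1454

With a tax of 22 on suppliers, they supply based on the net price P_s = P_b - 22, so Qs = 1124 + 3P_b.
Market clearing requires 2939 - 13.5P_b = 1124 + 3P_b; hence 1815 = 16.5P_b and P_b = 110.
So P_s = 88 and the quantity traded is Q = 2939 - 13.5(110) = 1454.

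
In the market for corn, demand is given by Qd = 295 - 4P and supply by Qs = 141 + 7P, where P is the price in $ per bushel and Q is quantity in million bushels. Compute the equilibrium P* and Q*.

The market clears where 295 - 4P = 141 + 7P. Rearranging, 11P = 154, hence P* = 14.
Substitute back: Q* = 295 - 4(14) = 239.

P* = 14, Q* = 239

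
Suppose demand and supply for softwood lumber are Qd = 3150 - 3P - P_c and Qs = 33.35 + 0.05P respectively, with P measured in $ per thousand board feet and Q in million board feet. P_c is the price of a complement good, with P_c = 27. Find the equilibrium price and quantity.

P* = 1013, Q* = 84

With P_c = 27, demand is Qd = 3123 - 3P.
At equilibrium Qd = Qs, so 3123 - 3P = 33.35 + 0.05P; collecting terms, 3089.65 = 3.05P and P* = 1013.
From the demand curve, Q* = 3123 - 3(1013) = 84.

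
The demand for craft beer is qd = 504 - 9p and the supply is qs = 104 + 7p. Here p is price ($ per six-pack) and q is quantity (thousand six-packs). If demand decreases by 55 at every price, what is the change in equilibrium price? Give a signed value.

Δp = -3.4375

Set qd = qs: 504 - 9p = 104 + 7p, so 400 = 16p and p* = 25.
Then q* = 504 - 9(25) = 279.
After the shift, demand is qd = 449 - 9p.
The new intersection has 345 = 16p, i.e. p = 21.5625, q = 254.9375.
Δp = 21.5625 - 25 = -3.4375.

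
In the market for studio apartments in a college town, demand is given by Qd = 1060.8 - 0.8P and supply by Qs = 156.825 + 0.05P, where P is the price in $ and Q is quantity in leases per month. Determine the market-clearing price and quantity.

Equating demand and supply, 1060.8 - 0.8P = 156.825 + 0.05P gives 0.85P = 903.975, so P* = 1063.5.
From the demand curve, Q* = 1060.8 - 0.8(1063.5) = 210.

P* = 1063.5, Q* = 210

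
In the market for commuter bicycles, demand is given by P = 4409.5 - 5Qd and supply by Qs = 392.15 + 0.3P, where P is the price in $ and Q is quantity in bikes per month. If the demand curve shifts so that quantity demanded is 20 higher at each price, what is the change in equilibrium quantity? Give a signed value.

Rewriting in direct form: Qd = 881.9 - 0.2P.
At equilibrium Qd = Qs, so 881.9 - 0.2P = 392.15 + 0.3P; collecting terms, 489.75 = 0.5P and P* = 979.5.
From the demand curve, Q* = 881.9 - 0.2(979.5) = 686.
After the shift, demand is Qd = 901.9 - 0.2P.
New equilibrium: 509.75 = 0.5P, so P = 1019.5 and Q = 698.
ΔQ = 698 - 686 = 12.

ΔQ = 12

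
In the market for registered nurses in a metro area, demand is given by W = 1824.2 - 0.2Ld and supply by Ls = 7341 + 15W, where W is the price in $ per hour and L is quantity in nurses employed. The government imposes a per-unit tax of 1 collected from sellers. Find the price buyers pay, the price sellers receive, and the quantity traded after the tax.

W_b = 89.75, W_s = 88.75, L = 8672.25

In direct form, Ld = 9121 - 5W.
The tax drives a wedge W_b - W_s = 1. Substituting W_s = W_b - 1 into supply: Ls = 7326 + 15W_b.
Market clearing requires 9121 - 5W_b = 7326 + 15W_b; hence 1795 = 20W_b and W_b = 89.75.
So W_s = 88.75 and the quantity traded is L = 9121 - 5(89.75) = 8672.25.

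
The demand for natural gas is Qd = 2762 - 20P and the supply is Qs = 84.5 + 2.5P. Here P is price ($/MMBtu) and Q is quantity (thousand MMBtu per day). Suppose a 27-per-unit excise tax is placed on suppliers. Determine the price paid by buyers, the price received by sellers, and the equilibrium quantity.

P_b = 122, P_s = 95, Q = 322

The tax drives a wedge P_b - P_s = 27. Substituting P_s = P_b - 27 into supply: Qs = 17 + 2.5P_b.
Market clearing requires 2762 - 20P_b = 17 + 2.5P_b; hence 2745 = 22.5P_b and P_b = 122.
Then P_s = 122 - 27 = 95 and Q = 2762 - 20(122) = 322.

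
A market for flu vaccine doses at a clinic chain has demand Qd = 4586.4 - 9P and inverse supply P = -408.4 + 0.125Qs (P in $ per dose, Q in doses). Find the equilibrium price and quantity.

Solving each curve for Q: Qs = 3267.2 + 8P.
Equating demand and supply, 4586.4 - 9P = 3267.2 + 8P gives 17P = 1319.2, so P* = 77.6.
Substitute back: Q* = 4586.4 - 9(77.6) = 3888.

P* = 77.6, Q* = 3888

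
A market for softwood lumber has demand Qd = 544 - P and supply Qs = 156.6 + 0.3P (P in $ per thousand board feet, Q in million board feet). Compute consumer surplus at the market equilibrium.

Equating demand and supply, 544 - P = 156.6 + 0.3P gives 1.3P = 387.4, so P* = 298.
Substitute back: Q* = 544 - 298 = 246.
Demand choke price (Qd = 0): P = 544. Consumer surplus = ½ × (544 - 298) × 246 = 30258.

Consumer surplus = 30258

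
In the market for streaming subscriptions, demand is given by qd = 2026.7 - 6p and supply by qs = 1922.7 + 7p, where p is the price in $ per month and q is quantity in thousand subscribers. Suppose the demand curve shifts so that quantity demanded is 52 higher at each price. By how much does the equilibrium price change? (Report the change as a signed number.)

Set qd = qs: 2026.7 - 6p = 1922.7 + 7p, so 104 = 13p and p* = 8.
From the demand curve, q* = 2026.7 - 6(8) = 1978.7.
After the shift, demand is qd = 2078.7 - 6p.
The new intersection has 156 = 13p, i.e. p = 12, q = 2006.7.
Δp = 12 - 8 = 4.

Δp = 4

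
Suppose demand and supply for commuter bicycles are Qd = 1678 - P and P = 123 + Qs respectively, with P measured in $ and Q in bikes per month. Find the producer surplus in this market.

Producer surplus = 302253.125

In direct form, Qs = -123 + P.
At equilibrium Qd = Qs, so 1678 - P = -123 + P; collecting terms, 1801 = 2P and P* = 900.5.
Substitute back: Q* = 1678 - 900.5 = 777.5.
Supply choke price (Qs = 0): P = 123. Producer surplus = ½ × (900.5 - 123) × 777.5 = 302253.125.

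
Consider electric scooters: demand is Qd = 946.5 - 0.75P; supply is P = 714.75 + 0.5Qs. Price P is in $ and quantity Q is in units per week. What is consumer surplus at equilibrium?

Consumer surplus = 59401.5

In direct form, Qs = -1429.5 + 2P.
At equilibrium Qd = Qs, so 946.5 - 0.75P = -1429.5 + 2P; collecting terms, 2376 = 2.75P and P* = 864.
Substitute back: Q* = 946.5 - 0.75(864) = 298.5.
Demand choke price (Qd = 0): P = 946.5/0.75 = 1262. Consumer surplus = ½ × (1262 - 864) × 298.5 = 59401.5.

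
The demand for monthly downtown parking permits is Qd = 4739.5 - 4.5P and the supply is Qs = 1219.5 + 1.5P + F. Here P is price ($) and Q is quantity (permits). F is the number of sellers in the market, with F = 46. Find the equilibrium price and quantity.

P* = 579, Q* = 2134

With F = 46, supply is Qs = 1265.5 + 1.5P.
Equating demand and supply, 4739.5 - 4.5P = 1265.5 + 1.5P gives 6P = 3474, so P* = 579.
Plugging P* into demand: Q* = 4739.5 - 4.5(579) = 2134.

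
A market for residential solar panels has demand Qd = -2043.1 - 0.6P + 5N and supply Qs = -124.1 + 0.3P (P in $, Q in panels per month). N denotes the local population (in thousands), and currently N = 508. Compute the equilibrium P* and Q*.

P* = 690, Q* = 82.9

With N = 508, demand is Qd = 496.9 - 0.6P.
Set Qd = Qs: 496.9 - 0.6P = -124.1 + 0.3P, so 621 = 0.9P and P* = 690.
From the demand curve, Q* = 496.9 - 0.6(690) = 82.9.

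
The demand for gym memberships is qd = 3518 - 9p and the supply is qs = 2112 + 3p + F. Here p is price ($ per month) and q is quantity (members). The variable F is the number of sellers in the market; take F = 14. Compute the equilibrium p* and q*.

With F = 14, supply is qs = 2126 + 3p.
The market clears where 3518 - 9p = 2126 + 3p. Rearranging, 12p = 1392, hence p* = 116.
Plugging p* into demand: q* = 3518 - 9(116) = 2474.

p* = 116, q* = 2474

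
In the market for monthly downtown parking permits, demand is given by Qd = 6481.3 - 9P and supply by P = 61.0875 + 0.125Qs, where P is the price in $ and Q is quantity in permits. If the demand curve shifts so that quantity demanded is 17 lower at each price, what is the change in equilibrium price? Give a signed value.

ΔP = -1

Solving each curve for Q: Qs = -488.7 + 8P.
Set Qd = Qs: 6481.3 - 9P = -488.7 + 8P, so 6970 = 17P and P* = 410.
Plugging P* into demand: Q* = 6481.3 - 9(410) = 2791.3.
After the shift, demand is Qd = 6464.3 - 9P.
New equilibrium: 6953 = 17P, so P = 409 and Q = 2783.3.
ΔP = 409 - 410 = -1.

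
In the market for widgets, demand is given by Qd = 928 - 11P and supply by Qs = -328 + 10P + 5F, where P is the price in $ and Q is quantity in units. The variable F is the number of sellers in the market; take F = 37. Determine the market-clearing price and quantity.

With F = 37, supply is Qs = -143 + 10P.
Equating demand and supply, 928 - 11P = -143 + 10P gives 21P = 1071, so P* = 51.
Plugging P* into demand: Q* = 928 - 11(51) = 367.

P* = 51, Q* = 367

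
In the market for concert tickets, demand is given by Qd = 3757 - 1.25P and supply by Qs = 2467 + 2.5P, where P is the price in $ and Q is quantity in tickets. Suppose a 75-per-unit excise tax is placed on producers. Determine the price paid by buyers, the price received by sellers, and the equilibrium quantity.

The tax drives a wedge P_b - P_s = 75. Substituting P_s = P_b - 75 into supply: Qs = 2279.5 + 2.5P_b.
Set Qd = Qs: 3757 - 1.25P_b = 2279.5 + 2.5P_b, so 1477.5 = 3.75P_b and P_b = 394.
So P_s = 319 and the quantity traded is Q = 3757 - 1.25(394) = 3264.5.

P_b = 394, P_s = 319, Q = 3264.5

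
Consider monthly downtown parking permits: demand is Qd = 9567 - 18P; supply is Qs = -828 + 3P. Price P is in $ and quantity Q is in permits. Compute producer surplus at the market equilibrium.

Equating demand and supply, 9567 - 18P = -828 + 3P gives 21P = 10395, so P* = 495.
From the demand curve, Q* = 9567 - 18(495) = 657.
Supply choke price (Qs = 0): P = 276. Producer surplus = ½ × (495 - 276) × 657 = 71941.5.

Producer surplus = 71941.5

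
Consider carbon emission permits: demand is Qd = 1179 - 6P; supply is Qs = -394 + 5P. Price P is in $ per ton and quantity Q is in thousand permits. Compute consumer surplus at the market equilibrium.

The market clears where 1179 - 6P = -394 + 5P. Rearranging, 11P = 1573, hence P* = 143.
Then Q* = 1179 - 6(143) = 321.
Demand choke price (Qd = 0): P = 1179/6 = 196.5. Consumer surplus = ½ × (196.5 - 143) × 321 = 8586.75.

Consumer surplus = 8586.75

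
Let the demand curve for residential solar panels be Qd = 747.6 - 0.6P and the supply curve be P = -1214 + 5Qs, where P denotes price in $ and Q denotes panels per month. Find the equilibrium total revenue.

In direct form, Qs = 242.8 + 0.2P.
Set Qd = Qs: 747.6 - 0.6P = 242.8 + 0.2P, so 504.8 = 0.8P and P* = 631.
Substitute back: Q* = 747.6 - 0.6(631) = 369.
Total revenue = P* × Q* = 631 × 369 = 232839.

Total revenue = 232839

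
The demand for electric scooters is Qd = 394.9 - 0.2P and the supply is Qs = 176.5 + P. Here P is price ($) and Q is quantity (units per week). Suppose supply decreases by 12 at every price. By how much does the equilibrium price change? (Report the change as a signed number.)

ΔP = 10

Equating demand and supply, 394.9 - 0.2P = 176.5 + P gives 1.2P = 218.4, so P* = 182.
Plugging P* into demand: Q* = 394.9 - 0.2(182) = 358.5.
After the shift, supply is Qs = 164.5 + P.
New equilibrium: 230.4 = 1.2P, so P = 192 and Q = 356.5.
ΔP = 192 - 182 = 10.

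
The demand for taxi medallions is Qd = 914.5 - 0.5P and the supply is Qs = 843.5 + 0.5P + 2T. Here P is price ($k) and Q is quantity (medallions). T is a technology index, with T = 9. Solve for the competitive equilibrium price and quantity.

P* = 53, Q* = 888

With T = 9, supply is Qs = 861.5 + 0.5P.
Equating demand and supply, 914.5 - 0.5P = 861.5 + 0.5P gives P = 53, so P* = 53.
From the demand curve, Q* = 914.5 - 0.5(53) = 888.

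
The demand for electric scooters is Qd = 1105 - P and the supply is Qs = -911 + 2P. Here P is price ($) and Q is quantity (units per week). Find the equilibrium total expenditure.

Total expenditure = 290976

At equilibrium Qd = Qs, so 1105 - P = -911 + 2P; collecting terms, 2016 = 3P and P* = 672.
From the demand curve, Q* = 1105 - 672 = 433.
Total expenditure = P* × Q* = 672 × 433 = 290976.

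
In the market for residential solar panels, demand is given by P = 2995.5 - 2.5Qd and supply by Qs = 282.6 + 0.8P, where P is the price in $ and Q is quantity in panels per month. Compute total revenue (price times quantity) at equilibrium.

Rewriting in direct form: Qd = 1198.2 - 0.4P.
The market clears where 1198.2 - 0.4P = 282.6 + 0.8P. Rearranging, 1.2P = 915.6, hence P* = 763.
Substitute back: Q* = 1198.2 - 0.4(763) = 893.
Total revenue = P* × Q* = 763 × 893 = 681359.

Total revenue = 681359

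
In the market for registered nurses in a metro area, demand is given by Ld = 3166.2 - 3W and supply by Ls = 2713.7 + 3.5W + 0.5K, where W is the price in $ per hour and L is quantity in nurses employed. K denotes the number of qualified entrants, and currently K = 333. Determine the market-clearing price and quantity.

W* = 44, L* = 3034.2

With K = 333, supply is Ls = 2880.2 + 3.5W.
Equating demand and supply, 3166.2 - 3W = 2880.2 + 3.5W gives 6.5W = 286, so W* = 44.
Then L* = 3166.2 - 3(44) = 3034.2.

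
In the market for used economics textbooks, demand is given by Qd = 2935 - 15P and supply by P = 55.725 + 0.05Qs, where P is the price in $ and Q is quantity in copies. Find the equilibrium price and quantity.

Solving each curve for Q: Qs = -1114.5 + 20P.
Equating demand and supply, 2935 - 15P = -1114.5 + 20P gives 35P = 4049.5, so P* = 115.7.
Plugging P* into demand: Q* = 2935 - 15(115.7) = 1199.5.

P* = 115.7, Q* = 1199.5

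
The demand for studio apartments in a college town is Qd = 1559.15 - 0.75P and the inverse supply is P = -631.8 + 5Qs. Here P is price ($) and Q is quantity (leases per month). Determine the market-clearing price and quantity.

In direct form, Qs = 126.36 + 0.2P.
The market clears where 1559.15 - 0.75P = 126.36 + 0.2P. Rearranging, 0.95P = 1432.79, hence P* = 1508.2.
Substitute back: Q* = 1559.15 - 0.75(1508.2) = 428.

P* = 1508.2, Q* = 428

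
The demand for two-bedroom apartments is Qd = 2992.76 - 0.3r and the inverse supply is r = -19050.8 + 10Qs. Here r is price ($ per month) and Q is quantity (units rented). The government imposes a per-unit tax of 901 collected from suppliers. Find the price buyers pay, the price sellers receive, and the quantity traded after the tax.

Inverting to quantity form: Qs = 1905.08 + 0.1r.
The tax drives a wedge r_b - r_s = 901. Substituting r_s = r_b - 901 into supply: Qs = 1814.98 + 0.1r_b.
Set Qd = Qs: 2992.76 - 0.3r_b = 1814.98 + 0.1r_b, so 1177.78 = 0.4r_b and r_b = 2944.45.
So r_s = 2043.45 and the quantity traded is Q = 2992.76 - 0.3(2944.45) = 2109.425.

r_b = 2944.45, r_s = 2043.45, Q = 2109.425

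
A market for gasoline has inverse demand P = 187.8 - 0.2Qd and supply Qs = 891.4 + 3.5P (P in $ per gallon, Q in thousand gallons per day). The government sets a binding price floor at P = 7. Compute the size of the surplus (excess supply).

Solving each curve for Q: Qd = 939 - 5P.
With P fixed at 7, quantity demanded is 904 and quantity supplied is 915.9.
Surplus = Qs - Qd = 915.9 - 904 = 11.9.

Surplus = 11.9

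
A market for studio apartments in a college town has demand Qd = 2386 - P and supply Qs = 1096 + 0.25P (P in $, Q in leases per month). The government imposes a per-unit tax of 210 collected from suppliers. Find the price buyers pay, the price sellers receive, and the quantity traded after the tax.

The tax drives a wedge P_b - P_s = 210. Substituting P_s = P_b - 210 into supply: Qs = 1043.5 + 0.25P_b.
Market clearing requires 2386 - P_b = 1043.5 + 0.25P_b; hence 1342.5 = 1.25P_b and P_b = 1074.
Then P_s = 1074 - 210 = 864 and Q = 2386 - 1074 = 1312.

P_b = 1074, P_s = 864, Q = 1312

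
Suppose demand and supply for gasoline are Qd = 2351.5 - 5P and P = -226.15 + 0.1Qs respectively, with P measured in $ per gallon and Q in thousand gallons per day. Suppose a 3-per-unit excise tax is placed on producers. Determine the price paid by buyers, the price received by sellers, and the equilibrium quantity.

P_b = 8, P_s = 5, Q = 2311.5

Rewriting in direct form: Qs = 2261.5 + 10P.
The tax drives a wedge P_b - P_s = 3. Substituting P_s = P_b - 3 into supply: Qs = 2231.5 + 10P_b.
Set Qd = Qs: 2351.5 - 5P_b = 2231.5 + 10P_b, so 120 = 15P_b and P_b = 8.
So P_s = 5 and the quantity traded is Q = 2351.5 - 5(8) = 2311.5.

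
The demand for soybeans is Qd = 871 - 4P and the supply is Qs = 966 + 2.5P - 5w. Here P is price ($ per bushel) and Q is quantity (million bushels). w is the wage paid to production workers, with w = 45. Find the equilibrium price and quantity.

P* = 20, Q* = 791

With w = 45, supply is Qs = 741 + 2.5P.
Equating demand and supply, 871 - 4P = 741 + 2.5P gives 6.5P = 130, so P* = 20.
Substitute back: Q* = 871 - 4(20) = 791.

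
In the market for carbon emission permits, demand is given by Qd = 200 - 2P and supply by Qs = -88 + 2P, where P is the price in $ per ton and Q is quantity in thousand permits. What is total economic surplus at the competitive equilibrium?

At equilibrium Qd = Qs, so 200 - 2P = -88 + 2P; collecting terms, 288 = 4P and P* = 72.
From the demand curve, Q* = 200 - 2(72) = 56.
Demand choke price = 100; supply choke price = 44. CS = ½(100 - 72)(56) = 784; PS = ½(72 - 44)(56) = 784. Total surplus = 1568.

Total surplus = 1568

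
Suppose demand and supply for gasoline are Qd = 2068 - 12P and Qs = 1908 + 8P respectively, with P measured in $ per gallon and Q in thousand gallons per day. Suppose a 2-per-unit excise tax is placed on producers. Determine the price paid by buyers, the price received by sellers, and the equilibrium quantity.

P_b = 8.8, P_s = 6.8, Q = 1962.4

Producers keep P_s = P_b - 2 per unit, so supply in terms of the buyer price is Qs = 1892 + 8P_b.
Market clearing requires 2068 - 12P_b = 1892 + 8P_b; hence 176 = 20P_b and P_b = 8.8.
Then P_s = 8.8 - 2 = 6.8 and Q = 2068 - 12(8.8) = 1962.4.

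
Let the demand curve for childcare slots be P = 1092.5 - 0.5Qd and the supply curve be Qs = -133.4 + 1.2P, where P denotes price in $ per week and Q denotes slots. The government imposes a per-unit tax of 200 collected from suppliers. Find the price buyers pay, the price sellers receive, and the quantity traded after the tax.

P_b = 799.5, P_s = 599.5, Q = 586

Solving each curve for Q: Qd = 2185 - 2P.
With a tax of 200 on suppliers, they supply based on the net price P_s = P_b - 200, so Qs = -373.4 + 1.2P_b.
Equate demand and the shifted supply: 2185 - 2P_b = -373.4 + 1.2P_b, giving 3.2P_b = 2558.4, so P_b = 799.5.
So P_s = 599.5 and the quantity traded is Q = 2185 - 2(799.5) = 586.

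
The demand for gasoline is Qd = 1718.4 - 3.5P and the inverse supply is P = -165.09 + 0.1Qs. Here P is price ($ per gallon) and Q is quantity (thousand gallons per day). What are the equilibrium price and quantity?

P* = 5, Q* = 1700.9

In direct form, Qs = 1650.9 + 10P.
Set Qd = Qs: 1718.4 - 3.5P = 1650.9 + 10P, so 67.5 = 13.5P and P* = 5.
Substitute back: Q* = 1718.4 - 3.5(5) = 1700.9.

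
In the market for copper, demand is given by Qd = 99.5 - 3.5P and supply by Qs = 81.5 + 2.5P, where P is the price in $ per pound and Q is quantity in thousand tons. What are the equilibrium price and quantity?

Equating demand and supply, 99.5 - 3.5P = 81.5 + 2.5P gives 6P = 18, so P* = 3.
Then Q* = 99.5 - 3.5(3) = 89.

P* = 3, Q* = 89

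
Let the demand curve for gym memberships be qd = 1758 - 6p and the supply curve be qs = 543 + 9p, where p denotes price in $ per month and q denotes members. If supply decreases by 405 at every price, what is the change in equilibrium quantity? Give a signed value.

The market clears where 1758 - 6p = 543 + 9p. Rearranging, 15p = 1215, hence p* = 81.
Plugging p* into demand: q* = 1758 - 6(81) = 1272.
After the shift, supply is qs = 138 + 9p.
The new intersection has 1620 = 15p, i.e. p = 108, q = 1110.
Δq = 1110 - 1272 = -162.

Δq = -162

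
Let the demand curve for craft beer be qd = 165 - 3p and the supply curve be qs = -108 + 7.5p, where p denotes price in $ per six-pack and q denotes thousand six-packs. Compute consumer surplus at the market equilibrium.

Consumer surplus = 1261.5

At equilibrium qd = qs, so 165 - 3p = -108 + 7.5p; collecting terms, 273 = 10.5p and p* = 26.
From the demand curve, q* = 165 - 3(26) = 87.
Demand choke price (qd = 0): p = 165/3 = 55. Consumer surplus = ½ × (55 - 26) × 87 = 1261.5.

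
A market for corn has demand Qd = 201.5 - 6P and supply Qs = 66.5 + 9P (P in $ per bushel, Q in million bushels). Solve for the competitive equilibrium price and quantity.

The market clears where 201.5 - 6P = 66.5 + 9P. Rearranging, 15P = 135, hence P* = 9.
From the demand curve, Q* = 201.5 - 6(9) = 147.5.

P* = 9, Q* = 147.5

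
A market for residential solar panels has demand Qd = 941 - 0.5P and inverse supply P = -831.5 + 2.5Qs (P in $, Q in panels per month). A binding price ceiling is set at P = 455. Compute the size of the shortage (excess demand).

Solving each curve for Q: Qs = 332.6 + 0.4P.
At P = 455: Qd = 713.5 and Qs = 514.6.
Shortage = Qd - Qs = 713.5 - 514.6 = 198.9.

Shortage = 198.9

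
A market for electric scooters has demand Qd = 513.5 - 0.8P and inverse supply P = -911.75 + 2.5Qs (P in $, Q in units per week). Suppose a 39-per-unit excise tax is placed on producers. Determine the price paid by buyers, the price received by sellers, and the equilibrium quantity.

Inverting to quantity form: Qs = 364.7 + 0.4P.
Producers keep P_s = P_b - 39 per unit, so supply in terms of the buyer price is Qs = 349.1 + 0.4P_b.
Equate demand and the shifted supply: 513.5 - 0.8P_b = 349.1 + 0.4P_b, giving 1.2P_b = 164.4, so P_b = 137.
So P_s = 98 and the quantity traded is Q = 513.5 - 0.8(137) = 403.9.

P_b = 137, P_s = 98, Q = 403.9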